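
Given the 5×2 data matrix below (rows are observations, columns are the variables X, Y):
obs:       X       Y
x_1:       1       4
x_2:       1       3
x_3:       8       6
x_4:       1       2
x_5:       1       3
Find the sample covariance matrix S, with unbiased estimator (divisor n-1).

Step 1 — column means:
  mean(X) = (1 + 1 + 8 + 1 + 1) / 5 = 12/5 = 2.4
  mean(Y) = (4 + 3 + 6 + 2 + 3) / 5 = 18/5 = 3.6

Step 2 — sample covariance S[i,j] = (1/(n-1)) · Σ_k (x_{k,i} - mean_i) · (x_{k,j} - mean_j), with n-1 = 4.
  S[X,X] = ((-1.4)·(-1.4) + (-1.4)·(-1.4) + (5.6)·(5.6) + (-1.4)·(-1.4) + (-1.4)·(-1.4)) / 4 = 39.2/4 = 9.8
  S[X,Y] = ((-1.4)·(0.4) + (-1.4)·(-0.6) + (5.6)·(2.4) + (-1.4)·(-1.6) + (-1.4)·(-0.6)) / 4 = 16.8/4 = 4.2
  S[Y,Y] = ((0.4)·(0.4) + (-0.6)·(-0.6) + (2.4)·(2.4) + (-1.6)·(-1.6) + (-0.6)·(-0.6)) / 4 = 9.2/4 = 2.3

S is symmetric (S[j,i] = S[i,j]). Assembling:

S = [[9.8, 4.2],
 [4.2, 2.3]]


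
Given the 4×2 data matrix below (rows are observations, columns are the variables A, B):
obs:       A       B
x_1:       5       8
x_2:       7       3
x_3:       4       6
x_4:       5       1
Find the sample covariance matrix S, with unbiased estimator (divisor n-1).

Step 1 — column means:
  mean(A) = (5 + 7 + 4 + 5) / 4 = 21/4 = 5.25
  mean(B) = (8 + 3 + 6 + 1) / 4 = 18/4 = 4.5

Step 2 — sample covariance S[i,j] = (1/(n-1)) · Σ_k (x_{k,i} - mean_i) · (x_{k,j} - mean_j), with n-1 = 3.
  S[A,A] = ((-0.25)·(-0.25) + (1.75)·(1.75) + (-1.25)·(-1.25) + (-0.25)·(-0.25)) / 3 = 4.75/3 = 1.5833
  S[A,B] = ((-0.25)·(3.5) + (1.75)·(-1.5) + (-1.25)·(1.5) + (-0.25)·(-3.5)) / 3 = -4.5/3 = -1.5
  S[B,B] = ((3.5)·(3.5) + (-1.5)·(-1.5) + (1.5)·(1.5) + (-3.5)·(-3.5)) / 3 = 29/3 = 9.6667

S is symmetric (S[j,i] = S[i,j]). Assembling:

S = [[1.5833, -1.5],
 [-1.5, 9.6667]]


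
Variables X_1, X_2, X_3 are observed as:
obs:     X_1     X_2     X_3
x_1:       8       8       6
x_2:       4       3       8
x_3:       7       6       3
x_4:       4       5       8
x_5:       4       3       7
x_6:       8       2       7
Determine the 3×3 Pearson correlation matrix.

Step 1 — column means:
  mean(X_1) = (8 + 4 + 7 + 4 + 4 + 8) / 6 = 35/6 = 5.8333
  mean(X_2) = (8 + 3 + 6 + 5 + 3 + 2) / 6 = 27/6 = 4.5
  mean(X_3) = (6 + 8 + 3 + 8 + 7 + 7) / 6 = 39/6 = 6.5

Step 2 — sample variances and covariances s[i,j] = (1/(n-1)) · Σ_k (x_{k,i} - mean_i) · (x_{k,j} - mean_j), with n-1 = 5:
  s[X_1,X_1] = ((2.1667)·(2.1667) + (-1.8333)·(-1.8333) + (1.1667)·(1.1667) + (-1.8333)·(-1.8333) + (-1.8333)·(-1.8333) + (2.1667)·(2.1667)) / 5 = 20.8333/5 = 4.1667
  s[X_1,X_2] = ((2.1667)·(3.5) + (-1.8333)·(-1.5) + (1.1667)·(1.5) + (-1.8333)·(0.5) + (-1.8333)·(-1.5) + (2.1667)·(-2.5)) / 5 = 8.5/5 = 1.7
  s[X_1,X_3] = ((2.1667)·(-0.5) + (-1.8333)·(1.5) + (1.1667)·(-3.5) + (-1.8333)·(1.5) + (-1.8333)·(0.5) + (2.1667)·(0.5)) / 5 = -10.5/5 = -2.1
  s[X_2,X_2] = ((3.5)·(3.5) + (-1.5)·(-1.5) + (1.5)·(1.5) + (0.5)·(0.5) + (-1.5)·(-1.5) + (-2.5)·(-2.5)) / 5 = 25.5/5 = 5.1
  s[X_2,X_3] = ((3.5)·(-0.5) + (-1.5)·(1.5) + (1.5)·(-3.5) + (0.5)·(1.5) + (-1.5)·(0.5) + (-2.5)·(0.5)) / 5 = -10.5/5 = -2.1
  s[X_3,X_3] = ((-0.5)·(-0.5) + (1.5)·(1.5) + (-3.5)·(-3.5) + (1.5)·(1.5) + (0.5)·(0.5) + (0.5)·(0.5)) / 5 = 17.5/5 = 3.5
  Sample standard deviations s_i = √(s[i,i]):
  s(X_1) = √(4.1667) = 2.0412
  s(X_2) = √(5.1) = 2.2583
  s(X_3) = √(3.5) = 1.8708

Step 3 — r_{ij} = s_{ij} / (s_i · s_j):
  r[X_1,X_1] = 1 (diagonal).
  r[X_1,X_2] = 1.7 / (2.0412 · 2.2583) = 1.7 / 4.6098 = 0.3688
  r[X_1,X_3] = -2.1 / (2.0412 · 1.8708) = -2.1 / 3.8188 = -0.5499
  r[X_2,X_2] = 1 (diagonal).
  r[X_2,X_3] = -2.1 / (2.2583 · 1.8708) = -2.1 / 4.2249 = -0.4971
  r[X_3,X_3] = 1 (diagonal).

R is symmetric with unit diagonal. Assembling:

R = [[1, 0.3688, -0.5499],
 [0.3688, 1, -0.4971],
 [-0.5499, -0.4971, 1]]


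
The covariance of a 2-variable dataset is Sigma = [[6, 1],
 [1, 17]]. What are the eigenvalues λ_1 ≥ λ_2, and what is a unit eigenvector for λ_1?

Step 1 — characteristic polynomial of 2×2 Sigma:
  det(Sigma - λI) = λ² - trace · λ + det = 0.
  trace = 6 + 17 = 23, det = 6·17 - (1)² = 101.
Step 2 — discriminant:
  Δ = trace² - 4·det = 529 - 404 = 125.
Step 3 — eigenvalues:
  λ = (trace ± √Δ)/2 = (23 ± 11.1803)/2,
  λ_1 = 17.0902,  λ_2 = 5.9098.

Step 4 — unit eigenvector for λ_1: solve (Sigma - λ_1 I)v = 0. First row:
  (6 - 17.0902)·v_x + (1)·v_y = 0, i.e. (-11.0902)·v_x + (1)·v_y = 0,
  so v ∝ (b, λ_1 - a) = (1, 11.0902) = u.
  ||u|| = √((1)² + (11.0902)²) = √(123.9919) ≈ 11.1352,
  v_1 = u/||u|| ≈ (0.0898, 0.996) (||v_1|| = 1).

λ_1 = 17.0902,  λ_2 = 5.9098;  v_1 ≈ (0.0898, 0.996)


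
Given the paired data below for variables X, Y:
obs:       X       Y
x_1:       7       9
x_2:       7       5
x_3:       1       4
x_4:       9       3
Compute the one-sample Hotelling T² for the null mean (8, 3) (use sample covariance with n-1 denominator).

Step 1 — sample mean vector:
  mean(X) = (7 + 7 + 1 + 9) / 4 = 24/4 = 6
  mean(Y) = (9 + 5 + 4 + 3) / 4 = 21/4 = 5.25
  x̄ = (6, 5.25),  deviation x̄ - mu_0 = (6, 5.25) - (8, 3) = (-2, 2.25).

Step 2 — sample covariance matrix, S[i,j] = (1/(n-1)) · Σ_k (x_{k,i} - mean_i) · (x_{k,j} - mean_j), divisor n-1 = 3:
  S[X,X] = ((1)·(1) + (1)·(1) + (-5)·(-5) + (3)·(3)) / 3 = 36/3 = 12
  S[X,Y] = ((1)·(3.75) + (1)·(-0.25) + (-5)·(-1.25) + (3)·(-2.25)) / 3 = 3/3 = 1
  S[Y,Y] = ((3.75)·(3.75) + (-0.25)·(-0.25) + (-1.25)·(-1.25) + (-2.25)·(-2.25)) / 3 = 20.75/3 = 6.9167
  S = [[12, 1],
 [1, 6.9167]].

Step 3 — invert S. det(S) = 12·6.9167 - (1)² = 82.
  S^{-1} = (1/det) · [[d, -b], [-b, a]] = [[0.0843, -0.0122],
 [-0.0122, 0.1463]].

Step 4 — quadratic form (x̄ - mu_0)^T · S^{-1} · (x̄ - mu_0):
  S^{-1} · (x̄ - mu_0) = (-0.1961, 0.3537),
  (x̄ - mu_0)^T · [...] = (-2)·(-0.1961) + (2.25)·(0.3537) = 1.188.

Step 5 — scale by n: T² = 4 · 1.188 = 4.752.

T² ≈ 4.752


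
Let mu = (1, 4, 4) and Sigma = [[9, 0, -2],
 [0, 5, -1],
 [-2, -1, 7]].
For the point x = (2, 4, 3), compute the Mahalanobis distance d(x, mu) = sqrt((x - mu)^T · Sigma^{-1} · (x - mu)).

Step 1 — centre the observation: (x - mu) = (1, 0, -1).

Step 2 — invert Sigma (cofactor / det for 3×3, or solve directly):
  Sigma^{-1} = [[0.1189, 0.007, 0.035],
 [0.007, 0.2063, 0.0315],
 [0.035, 0.0315, 0.1573]].

Step 3 — form the quadratic (x - mu)^T · Sigma^{-1} · (x - mu):
  Sigma^{-1} · (x - mu) = (0.0839, -0.0245, -0.1224).
  (x - mu)^T · [Sigma^{-1} · (x - mu)] = (1)·(0.0839) + (0)·(-0.0245) + (-1)·(-0.1224) = 0.2063.

Step 4 — take square root: d = √(0.2063) ≈ 0.4542.

d(x, mu) = √(0.2063) ≈ 0.4542


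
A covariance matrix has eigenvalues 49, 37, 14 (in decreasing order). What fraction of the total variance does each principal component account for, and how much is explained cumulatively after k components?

Step 1 — total variance = trace(Sigma) = Σ λ_i = 49 + 37 + 14 = 100.

Step 2 — fraction explained by component i = λ_i / Σ λ:
  PC1: 49/100 = 0.49
  PC2: 37/100 = 0.37
  PC3: 14/100 = 0.14

Step 3 — cumulative fraction after k components = (λ_1 + ... + λ_k) / Σ λ:
  k = 1: 49/100 = 0.49
  k = 2: (49 + 37)/100 = 86/100 = 0.86
  k = 3: (49 + 37 + 14)/100 = 100/100 = 1

Summary (fraction, with percent):

explained: PC1 0.49 (49%), PC2 0.37 (37%), PC3 0.14 (14%);  cumulative: 0.49, 0.86, 1


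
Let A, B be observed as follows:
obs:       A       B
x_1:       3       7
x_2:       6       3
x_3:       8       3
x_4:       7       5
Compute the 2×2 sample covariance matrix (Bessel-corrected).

Step 1 — column means:
  mean(A) = (3 + 6 + 8 + 7) / 4 = 24/4 = 6
  mean(B) = (7 + 3 + 3 + 5) / 4 = 18/4 = 4.5

Step 2 — sample covariance S[i,j] = (1/(n-1)) · Σ_k (x_{k,i} - mean_i) · (x_{k,j} - mean_j), with n-1 = 3.
  S[A,A] = ((-3)·(-3) + (0)·(0) + (2)·(2) + (1)·(1)) / 3 = 14/3 = 4.6667
  S[A,B] = ((-3)·(2.5) + (0)·(-1.5) + (2)·(-1.5) + (1)·(0.5)) / 3 = -10/3 = -3.3333
  S[B,B] = ((2.5)·(2.5) + (-1.5)·(-1.5) + (-1.5)·(-1.5) + (0.5)·(0.5)) / 3 = 11/3 = 3.6667

S is symmetric (S[j,i] = S[i,j]). Assembling:

S = [[4.6667, -3.3333],
 [-3.3333, 3.6667]]


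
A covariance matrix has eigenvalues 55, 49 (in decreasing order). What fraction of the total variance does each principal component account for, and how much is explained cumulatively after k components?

Step 1 — total variance = trace(Sigma) = Σ λ_i = 55 + 49 = 104.

Step 2 — fraction explained by component i = λ_i / Σ λ:
  PC1: 55/104 = 0.5288
  PC2: 49/104 = 0.4712

Step 3 — cumulative fraction after k components = (λ_1 + ... + λ_k) / Σ λ:
  k = 1: 55/104 = 0.5288
  k = 2: (55 + 49)/104 = 104/104 = 1

Summary (fraction, with percent):

explained: PC1 0.5288 (52.88%), PC2 0.4712 (47.12%);  cumulative: 0.5288, 1


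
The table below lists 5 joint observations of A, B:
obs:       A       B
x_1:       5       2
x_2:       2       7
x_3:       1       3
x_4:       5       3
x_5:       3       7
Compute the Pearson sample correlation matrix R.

Step 1 — column means:
  mean(A) = (5 + 2 + 1 + 5 + 3) / 5 = 16/5 = 3.2
  mean(B) = (2 + 7 + 3 + 3 + 7) / 5 = 22/5 = 4.4

Step 2 — sample variances and covariances s[i,j] = (1/(n-1)) · Σ_k (x_{k,i} - mean_i) · (x_{k,j} - mean_j), with n-1 = 4:
  s[A,A] = ((1.8)·(1.8) + (-1.2)·(-1.2) + (-2.2)·(-2.2) + (1.8)·(1.8) + (-0.2)·(-0.2)) / 4 = 12.8/4 = 3.2
  s[A,B] = ((1.8)·(-2.4) + (-1.2)·(2.6) + (-2.2)·(-1.4) + (1.8)·(-1.4) + (-0.2)·(2.6)) / 4 = -7.4/4 = -1.85
  s[B,B] = ((-2.4)·(-2.4) + (2.6)·(2.6) + (-1.4)·(-1.4) + (-1.4)·(-1.4) + (2.6)·(2.6)) / 4 = 23.2/4 = 5.8
  Sample standard deviations s_i = √(s[i,i]):
  s(A) = √(3.2) = 1.7889
  s(B) = √(5.8) = 2.4083

Step 3 — r_{ij} = s_{ij} / (s_i · s_j):
  r[A,A] = 1 (diagonal).
  r[A,B] = -1.85 / (1.7889 · 2.4083) = -1.85 / 4.3081 = -0.4294
  r[B,B] = 1 (diagonal).

R is symmetric with unit diagonal. Assembling:

R = [[1, -0.4294],
 [-0.4294, 1]]


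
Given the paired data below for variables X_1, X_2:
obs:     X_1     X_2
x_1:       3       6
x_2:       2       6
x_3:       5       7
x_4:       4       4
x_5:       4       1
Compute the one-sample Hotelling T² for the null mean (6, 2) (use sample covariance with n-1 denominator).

Step 1 — sample mean vector:
  mean(X_1) = (3 + 2 + 5 + 4 + 4) / 5 = 18/5 = 3.6
  mean(X_2) = (6 + 6 + 7 + 4 + 1) / 5 = 24/5 = 4.8
  x̄ = (3.6, 4.8),  deviation x̄ - mu_0 = (3.6, 4.8) - (6, 2) = (-2.4, 2.8).

Step 2 — sample covariance matrix, S[i,j] = (1/(n-1)) · Σ_k (x_{k,i} - mean_i) · (x_{k,j} - mean_j), divisor n-1 = 4:
  S[X_1,X_1] = ((-0.6)·(-0.6) + (-1.6)·(-1.6) + (1.4)·(1.4) + (0.4)·(0.4) + (0.4)·(0.4)) / 4 = 5.2/4 = 1.3
  S[X_1,X_2] = ((-0.6)·(1.2) + (-1.6)·(1.2) + (1.4)·(2.2) + (0.4)·(-0.8) + (0.4)·(-3.8)) / 4 = -1.4/4 = -0.35
  S[X_2,X_2] = ((1.2)·(1.2) + (1.2)·(1.2) + (2.2)·(2.2) + (-0.8)·(-0.8) + (-3.8)·(-3.8)) / 4 = 22.8/4 = 5.7
  S = [[1.3, -0.35],
 [-0.35, 5.7]].

Step 3 — invert S. det(S) = 1.3·5.7 - (-0.35)² = 7.2875.
  S^{-1} = (1/det) · [[d, -b], [-b, a]] = [[0.7822, 0.048],
 [0.048, 0.1784]].

Step 4 — quadratic form (x̄ - mu_0)^T · S^{-1} · (x̄ - mu_0):
  S^{-1} · (x̄ - mu_0) = (-1.7427, 0.3842),
  (x̄ - mu_0)^T · [...] = (-2.4)·(-1.7427) + (2.8)·(0.3842) = 5.2583.

Step 5 — scale by n: T² = 5 · 5.2583 = 26.2916.

T² ≈ 26.2916


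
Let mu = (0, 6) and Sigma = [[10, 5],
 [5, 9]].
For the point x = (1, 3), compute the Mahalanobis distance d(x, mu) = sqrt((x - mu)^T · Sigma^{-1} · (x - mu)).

Step 1 — centre the observation: (x - mu) = (1, -3).

Step 2 — invert Sigma. det(Sigma) = 10·9 - (5)² = 65.
  Sigma^{-1} = (1/det) · [[d, -b], [-b, a]] = [[0.1385, -0.0769],
 [-0.0769, 0.1538]].

Step 3 — form the quadratic (x - mu)^T · Sigma^{-1} · (x - mu):
  Sigma^{-1} · (x - mu) = (0.3692, -0.5385).
  (x - mu)^T · [Sigma^{-1} · (x - mu)] = (1)·(0.3692) + (-3)·(-0.5385) = 1.9846.

Step 4 — take square root: d = √(1.9846) ≈ 1.4088.

d(x, mu) = √(1.9846) ≈ 1.4088


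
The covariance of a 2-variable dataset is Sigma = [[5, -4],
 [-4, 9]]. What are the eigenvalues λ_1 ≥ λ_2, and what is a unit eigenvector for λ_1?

Step 1 — characteristic polynomial of 2×2 Sigma:
  det(Sigma - λI) = λ² - trace · λ + det = 0.
  trace = 5 + 9 = 14, det = 5·9 - (-4)² = 29.
Step 2 — discriminant:
  Δ = trace² - 4·det = 196 - 116 = 80.
Step 3 — eigenvalues:
  λ = (trace ± √Δ)/2 = (14 ± 8.9443)/2,
  λ_1 = 11.4721,  λ_2 = 2.5279.

Step 4 — unit eigenvector for λ_1: solve (Sigma - λ_1 I)v = 0. First row:
  (5 - 11.4721)·v_x + (-4)·v_y = 0, i.e. (-6.4721)·v_x + (-4)·v_y = 0,
  so v ∝ (b, λ_1 - a) = (-4, 6.4721); multiply by -1 so the first entry is positive: u = (4, -6.4721).
  ||u|| = √((4)² + (-6.4721)²) = √(57.8885) ≈ 7.6085,
  v_1 = u/||u|| ≈ (0.5257, -0.8507) (||v_1|| = 1).

λ_1 = 11.4721,  λ_2 = 2.5279;  v_1 ≈ (0.5257, -0.8507)


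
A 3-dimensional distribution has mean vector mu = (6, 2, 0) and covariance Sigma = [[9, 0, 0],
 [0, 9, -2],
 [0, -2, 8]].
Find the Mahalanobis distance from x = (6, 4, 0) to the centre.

Step 1 — centre the observation: (x - mu) = (0, 2, 0).

Step 2 — invert Sigma (cofactor / det for 3×3, or solve directly):
  Sigma^{-1} = [[0.1111, 0, 0],
 [0, 0.1176, 0.0294],
 [0, 0.0294, 0.1324]].

Step 3 — form the quadratic (x - mu)^T · Sigma^{-1} · (x - mu):
  Sigma^{-1} · (x - mu) = (0, 0.2353, 0.0588).
  (x - mu)^T · [Sigma^{-1} · (x - mu)] = (0)·(0) + (2)·(0.2353) + (0)·(0.0588) = 0.4706.

Step 4 — take square root: d = √(0.4706) ≈ 0.686.

d(x, mu) = √(0.4706) ≈ 0.686


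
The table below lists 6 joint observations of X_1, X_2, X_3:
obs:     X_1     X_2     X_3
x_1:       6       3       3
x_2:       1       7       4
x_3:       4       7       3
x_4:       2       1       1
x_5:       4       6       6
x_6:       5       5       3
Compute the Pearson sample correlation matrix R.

Step 1 — column means:
  mean(X_1) = (6 + 1 + 4 + 2 + 4 + 5) / 6 = 22/6 = 3.6667
  mean(X_2) = (3 + 7 + 7 + 1 + 6 + 5) / 6 = 29/6 = 4.8333
  mean(X_3) = (3 + 4 + 3 + 1 + 6 + 3) / 6 = 20/6 = 3.3333

Step 2 — sample variances and covariances s[i,j] = (1/(n-1)) · Σ_k (x_{k,i} - mean_i) · (x_{k,j} - mean_j), with n-1 = 5:
  s[X_1,X_1] = ((2.3333)·(2.3333) + (-2.6667)·(-2.6667) + (0.3333)·(0.3333) + (-1.6667)·(-1.6667) + (0.3333)·(0.3333) + (1.3333)·(1.3333)) / 5 = 17.3333/5 = 3.4667
  s[X_1,X_2] = ((2.3333)·(-1.8333) + (-2.6667)·(2.1667) + (0.3333)·(2.1667) + (-1.6667)·(-3.8333) + (0.3333)·(1.1667) + (1.3333)·(0.1667)) / 5 = -2.3333/5 = -0.4667
  s[X_1,X_3] = ((2.3333)·(-0.3333) + (-2.6667)·(0.6667) + (0.3333)·(-0.3333) + (-1.6667)·(-2.3333) + (0.3333)·(2.6667) + (1.3333)·(-0.3333)) / 5 = 1.6667/5 = 0.3333
  s[X_2,X_2] = ((-1.8333)·(-1.8333) + (2.1667)·(2.1667) + (2.1667)·(2.1667) + (-3.8333)·(-3.8333) + (1.1667)·(1.1667) + (0.1667)·(0.1667)) / 5 = 28.8333/5 = 5.7667
  s[X_2,X_3] = ((-1.8333)·(-0.3333) + (2.1667)·(0.6667) + (2.1667)·(-0.3333) + (-3.8333)·(-2.3333) + (1.1667)·(2.6667) + (0.1667)·(-0.3333)) / 5 = 13.3333/5 = 2.6667
  s[X_3,X_3] = ((-0.3333)·(-0.3333) + (0.6667)·(0.6667) + (-0.3333)·(-0.3333) + (-2.3333)·(-2.3333) + (2.6667)·(2.6667) + (-0.3333)·(-0.3333)) / 5 = 13.3333/5 = 2.6667
  Sample standard deviations s_i = √(s[i,i]):
  s(X_1) = √(3.4667) = 1.8619
  s(X_2) = √(5.7667) = 2.4014
  s(X_3) = √(2.6667) = 1.633

Step 3 — r_{ij} = s_{ij} / (s_i · s_j):
  r[X_1,X_1] = 1 (diagonal).
  r[X_1,X_2] = -0.4667 / (1.8619 · 2.4014) = -0.4667 / 4.4711 = -0.1044
  r[X_1,X_3] = 0.3333 / (1.8619 · 1.633) = 0.3333 / 3.0405 = 0.1096
  r[X_2,X_2] = 1 (diagonal).
  r[X_2,X_3] = 2.6667 / (2.4014 · 1.633) = 2.6667 / 3.9215 = 0.68
  r[X_3,X_3] = 1 (diagonal).

R is symmetric with unit diagonal. Assembling:

R = [[1, -0.1044, 0.1096],
 [-0.1044, 1, 0.68],
 [0.1096, 0.68, 1]]


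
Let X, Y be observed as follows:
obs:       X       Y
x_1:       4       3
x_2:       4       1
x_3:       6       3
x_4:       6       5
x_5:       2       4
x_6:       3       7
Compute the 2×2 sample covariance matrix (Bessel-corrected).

Step 1 — column means:
  mean(X) = (4 + 4 + 6 + 6 + 2 + 3) / 6 = 25/6 = 4.1667
  mean(Y) = (3 + 1 + 3 + 5 + 4 + 7) / 6 = 23/6 = 3.8333

Step 2 — sample covariance S[i,j] = (1/(n-1)) · Σ_k (x_{k,i} - mean_i) · (x_{k,j} - mean_j), with n-1 = 5.
  S[X,X] = ((-0.1667)·(-0.1667) + (-0.1667)·(-0.1667) + (1.8333)·(1.8333) + (1.8333)·(1.8333) + (-2.1667)·(-2.1667) + (-1.1667)·(-1.1667)) / 5 = 12.8333/5 = 2.5667
  S[X,Y] = ((-0.1667)·(-0.8333) + (-0.1667)·(-2.8333) + (1.8333)·(-0.8333) + (1.8333)·(1.1667) + (-2.1667)·(0.1667) + (-1.1667)·(3.1667)) / 5 = -2.8333/5 = -0.5667
  S[Y,Y] = ((-0.8333)·(-0.8333) + (-2.8333)·(-2.8333) + (-0.8333)·(-0.8333) + (1.1667)·(1.1667) + (0.1667)·(0.1667) + (3.1667)·(3.1667)) / 5 = 20.8333/5 = 4.1667

S is symmetric (S[j,i] = S[i,j]). Assembling:

S = [[2.5667, -0.5667],
 [-0.5667, 4.1667]]


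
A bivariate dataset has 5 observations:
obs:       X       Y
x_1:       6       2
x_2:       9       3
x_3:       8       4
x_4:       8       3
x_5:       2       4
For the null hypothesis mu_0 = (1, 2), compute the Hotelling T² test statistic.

Step 1 — sample mean vector:
  mean(X) = (6 + 9 + 8 + 8 + 2) / 5 = 33/5 = 6.6
  mean(Y) = (2 + 3 + 4 + 3 + 4) / 5 = 16/5 = 3.2
  x̄ = (6.6, 3.2),  deviation x̄ - mu_0 = (6.6, 3.2) - (1, 2) = (5.6, 1.2).

Step 2 — sample covariance matrix, S[i,j] = (1/(n-1)) · Σ_k (x_{k,i} - mean_i) · (x_{k,j} - mean_j), divisor n-1 = 4:
  S[X,X] = ((-0.6)·(-0.6) + (2.4)·(2.4) + (1.4)·(1.4) + (1.4)·(1.4) + (-4.6)·(-4.6)) / 4 = 31.2/4 = 7.8
  S[X,Y] = ((-0.6)·(-1.2) + (2.4)·(-0.2) + (1.4)·(0.8) + (1.4)·(-0.2) + (-4.6)·(0.8)) / 4 = -2.6/4 = -0.65
  S[Y,Y] = ((-1.2)·(-1.2) + (-0.2)·(-0.2) + (0.8)·(0.8) + (-0.2)·(-0.2) + (0.8)·(0.8)) / 4 = 2.8/4 = 0.7
  S = [[7.8, -0.65],
 [-0.65, 0.7]].

Step 3 — invert S. det(S) = 7.8·0.7 - (-0.65)² = 5.0375.
  S^{-1} = (1/det) · [[d, -b], [-b, a]] = [[0.139, 0.129],
 [0.129, 1.5484]].

Step 4 — quadratic form (x̄ - mu_0)^T · S^{-1} · (x̄ - mu_0):
  S^{-1} · (x̄ - mu_0) = (0.933, 2.5806),
  (x̄ - mu_0)^T · [...] = (5.6)·(0.933) + (1.2)·(2.5806) = 8.3216.

Step 5 — scale by n: T² = 5 · 8.3216 = 41.6079.

T² ≈ 41.6079


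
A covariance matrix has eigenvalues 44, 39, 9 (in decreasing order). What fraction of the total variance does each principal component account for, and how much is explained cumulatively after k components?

Step 1 — total variance = trace(Sigma) = Σ λ_i = 44 + 39 + 9 = 92.

Step 2 — fraction explained by component i = λ_i / Σ λ:
  PC1: 44/92 = 0.4783
  PC2: 39/92 = 0.4239
  PC3: 9/92 = 0.0978

Step 3 — cumulative fraction after k components = (λ_1 + ... + λ_k) / Σ λ:
  k = 1: 44/92 = 0.4783
  k = 2: (44 + 39)/92 = 83/92 = 0.9022
  k = 3: (44 + 39 + 9)/92 = 92/92 = 1

Summary (fraction, with percent):

explained: PC1 0.4783 (47.83%), PC2 0.4239 (42.39%), PC3 0.0978 (9.78%);  cumulative: 0.4783, 0.9022, 1


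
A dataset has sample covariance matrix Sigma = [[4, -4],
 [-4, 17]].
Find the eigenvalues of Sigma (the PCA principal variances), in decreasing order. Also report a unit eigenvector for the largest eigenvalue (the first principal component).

Step 1 — characteristic polynomial of 2×2 Sigma:
  det(Sigma - λI) = λ² - trace · λ + det = 0.
  trace = 4 + 17 = 21, det = 4·17 - (-4)² = 52.
Step 2 — discriminant:
  Δ = trace² - 4·det = 441 - 208 = 233.
Step 3 — eigenvalues:
  λ = (trace ± √Δ)/2 = (21 ± 15.2643)/2,
  λ_1 = 18.1322,  λ_2 = 2.8678.

Step 4 — unit eigenvector for λ_1: solve (Sigma - λ_1 I)v = 0. First row:
  (4 - 18.1322)·v_x + (-4)·v_y = 0, i.e. (-14.1322)·v_x + (-4)·v_y = 0,
  so v ∝ (b, λ_1 - a) = (-4, 14.1322); multiply by -1 so the first entry is positive: u = (4, -14.1322).
  ||u|| = √((4)² + (-14.1322)²) = √(215.7182) ≈ 14.6873,
  v_1 = u/||u|| ≈ (0.2723, -0.9622) (||v_1|| = 1).

λ_1 = 18.1322,  λ_2 = 2.8678;  v_1 ≈ (0.2723, -0.9622)


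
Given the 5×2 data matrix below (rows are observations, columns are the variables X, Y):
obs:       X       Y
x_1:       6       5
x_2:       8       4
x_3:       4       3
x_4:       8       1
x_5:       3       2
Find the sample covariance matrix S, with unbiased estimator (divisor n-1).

Step 1 — column means:
  mean(X) = (6 + 8 + 4 + 8 + 3) / 5 = 29/5 = 5.8
  mean(Y) = (5 + 4 + 3 + 1 + 2) / 5 = 15/5 = 3

Step 2 — sample covariance S[i,j] = (1/(n-1)) · Σ_k (x_{k,i} - mean_i) · (x_{k,j} - mean_j), with n-1 = 4.
  S[X,X] = ((0.2)·(0.2) + (2.2)·(2.2) + (-1.8)·(-1.8) + (2.2)·(2.2) + (-2.8)·(-2.8)) / 4 = 20.8/4 = 5.2
  S[X,Y] = ((0.2)·(2) + (2.2)·(1) + (-1.8)·(0) + (2.2)·(-2) + (-2.8)·(-1)) / 4 = 1/4 = 0.25
  S[Y,Y] = ((2)·(2) + (1)·(1) + (0)·(0) + (-2)·(-2) + (-1)·(-1)) / 4 = 10/4 = 2.5

S is symmetric (S[j,i] = S[i,j]). Assembling:

S = [[5.2, 0.25],
 [0.25, 2.5]]


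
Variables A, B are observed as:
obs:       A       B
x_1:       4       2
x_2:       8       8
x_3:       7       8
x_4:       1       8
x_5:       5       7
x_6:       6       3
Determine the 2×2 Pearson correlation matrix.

Step 1 — column means:
  mean(A) = (4 + 8 + 7 + 1 + 5 + 6) / 6 = 31/6 = 5.1667
  mean(B) = (2 + 8 + 8 + 8 + 7 + 3) / 6 = 36/6 = 6

Step 2 — sample variances and covariances s[i,j] = (1/(n-1)) · Σ_k (x_{k,i} - mean_i) · (x_{k,j} - mean_j), with n-1 = 5:
  s[A,A] = ((-1.1667)·(-1.1667) + (2.8333)·(2.8333) + (1.8333)·(1.8333) + (-4.1667)·(-4.1667) + (-0.1667)·(-0.1667) + (0.8333)·(0.8333)) / 5 = 30.8333/5 = 6.1667
  s[A,B] = ((-1.1667)·(-4) + (2.8333)·(2) + (1.8333)·(2) + (-4.1667)·(2) + (-0.1667)·(1) + (0.8333)·(-3)) / 5 = 3/5 = 0.6
  s[B,B] = ((-4)·(-4) + (2)·(2) + (2)·(2) + (2)·(2) + (1)·(1) + (-3)·(-3)) / 5 = 38/5 = 7.6
  Sample standard deviations s_i = √(s[i,i]):
  s(A) = √(6.1667) = 2.4833
  s(B) = √(7.6) = 2.7568

Step 3 — r_{ij} = s_{ij} / (s_i · s_j):
  r[A,A] = 1 (diagonal).
  r[A,B] = 0.6 / (2.4833 · 2.7568) = 0.6 / 6.8459 = 0.0876
  r[B,B] = 1 (diagonal).

R is symmetric with unit diagonal. Assembling:

R = [[1, 0.0876],
 [0.0876, 1]]


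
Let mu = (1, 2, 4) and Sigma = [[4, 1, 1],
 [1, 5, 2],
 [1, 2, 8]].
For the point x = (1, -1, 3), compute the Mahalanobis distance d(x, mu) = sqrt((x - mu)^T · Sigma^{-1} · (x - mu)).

Step 1 — centre the observation: (x - mu) = (0, -3, -1).

Step 2 — invert Sigma (cofactor / det for 3×3, or solve directly):
  Sigma^{-1} = [[0.2667, -0.0444, -0.0222],
 [-0.0444, 0.2296, -0.0519],
 [-0.0222, -0.0519, 0.1407]].

Step 3 — form the quadratic (x - mu)^T · Sigma^{-1} · (x - mu):
  Sigma^{-1} · (x - mu) = (0.1556, -0.637, 0.0148).
  (x - mu)^T · [Sigma^{-1} · (x - mu)] = (0)·(0.1556) + (-3)·(-0.637) + (-1)·(0.0148) = 1.8963.

Step 4 — take square root: d = √(1.8963) ≈ 1.3771.

d(x, mu) = √(1.8963) ≈ 1.3771


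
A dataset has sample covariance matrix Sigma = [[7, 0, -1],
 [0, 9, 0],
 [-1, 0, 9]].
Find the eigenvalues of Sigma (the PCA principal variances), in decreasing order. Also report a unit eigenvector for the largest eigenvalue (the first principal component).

Step 1 — characteristic polynomial p(λ) = det(λI - Sigma) = λ³ - tr·λ² + c_1·λ - det, where tr = trace, c_1 = sum of the principal 2×2 minors, det = det(Sigma):
  tr = 7 + 9 + 9 = 25,
  c_1 = (7·9 - (0)²) + (7·9 - (-1)²) + (9·9 - (0)²) = 63 + 62 + 81 = 206,
  det = 7·(9·9 - (0)²) - (0)·((0)·9 - (0)·(-1)) + (-1)·((0)·(0) - 9·(-1)) = 7·(81) - (0)·(0) + (-1)·(9) = 558.
  So p(λ) = λ³ - 25λ² + 206λ - 558.
Step 2 — look for an integer root (rational root theorem: any rational root is an integer divisor of 558). Testing λ = 9:
  p(9) = 729 - 2025 + 1854 - 558 = 0  ✓
  Dividing out (λ - 9): p(λ) = (λ - 9)(λ² - 16λ + 62).
Step 3 — remaining eigenvalues from the quadratic λ² - 16λ + 62 = 0:
  Δ = 16² - 4·62 = 256 - 248 = 8,  λ = (16 ± √8)/2 = (16 ± 2.8284)/2 ≈ 9.4142 or 6.5858.
  Sorted: λ_1 = 9.4142,  λ_2 = 9,  λ_3 = 6.5858  (check: sum = 25 = tr ✓).

Step 4 — unit eigenvector for λ_1 ≈ 9.4142: v spans the null space of (Sigma - λ_1 I), whose rows are
  r_1 = (-2.4142, 0, -1),  r_2 = (0, -0.4142, 0),  r_3 = (-1, 0, -0.4142).
  v is orthogonal to every row, so take v ∝ r_1 × r_2 = ((0)·(0) - (-1)·(-0.4142), (-1)·(0) - (-2.4142)·(0), (-2.4142)·(-0.4142) - (0)·(0)) ≈ (-0.4142, 0, 1).
  Rescale (multiply by -1 so the first nonzero entry is positive): u = (0.4142, 0, -1).
  ||u|| = √((0.4142)² + (0)² + (-1)²) = √(1.1716) ≈ 1.0824,  v_1 = u/||u|| ≈ (0.3827, 0, -0.9239) (||v_1|| = 1).

λ_1 = 9.4142,  λ_2 = 9,  λ_3 = 6.5858;  v_1 ≈ (0.3827, 0, -0.9239)


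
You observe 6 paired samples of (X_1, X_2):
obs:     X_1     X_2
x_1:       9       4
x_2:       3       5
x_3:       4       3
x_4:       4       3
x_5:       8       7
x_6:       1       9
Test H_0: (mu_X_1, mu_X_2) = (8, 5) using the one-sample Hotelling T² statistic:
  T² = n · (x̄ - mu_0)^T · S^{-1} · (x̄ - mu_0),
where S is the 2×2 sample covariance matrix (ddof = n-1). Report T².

Step 1 — sample mean vector:
  mean(X_1) = (9 + 3 + 4 + 4 + 8 + 1) / 6 = 29/6 = 4.8333
  mean(X_2) = (4 + 5 + 3 + 3 + 7 + 9) / 6 = 31/6 = 5.1667
  x̄ = (4.8333, 5.1667),  deviation x̄ - mu_0 = (4.8333, 5.1667) - (8, 5) = (-3.1667, 0.1667).

Step 2 — sample covariance matrix, S[i,j] = (1/(n-1)) · Σ_k (x_{k,i} - mean_i) · (x_{k,j} - mean_j), divisor n-1 = 5:
  S[X_1,X_1] = ((4.1667)·(4.1667) + (-1.8333)·(-1.8333) + (-0.8333)·(-0.8333) + (-0.8333)·(-0.8333) + (3.1667)·(3.1667) + (-3.8333)·(-3.8333)) / 5 = 46.8333/5 = 9.3667
  S[X_1,X_2] = ((4.1667)·(-1.1667) + (-1.8333)·(-0.1667) + (-0.8333)·(-2.1667) + (-0.8333)·(-2.1667) + (3.1667)·(1.8333) + (-3.8333)·(3.8333)) / 5 = -9.8333/5 = -1.9667
  S[X_2,X_2] = ((-1.1667)·(-1.1667) + (-0.1667)·(-0.1667) + (-2.1667)·(-2.1667) + (-2.1667)·(-2.1667) + (1.8333)·(1.8333) + (3.8333)·(3.8333)) / 5 = 28.8333/5 = 5.7667
  S = [[9.3667, -1.9667],
 [-1.9667, 5.7667]].

Step 3 — invert S. det(S) = 9.3667·5.7667 - (-1.9667)² = 50.1467.
  S^{-1} = (1/det) · [[d, -b], [-b, a]] = [[0.115, 0.0392],
 [0.0392, 0.1868]].

Step 4 — quadratic form (x̄ - mu_0)^T · S^{-1} · (x̄ - mu_0):
  S^{-1} · (x̄ - mu_0) = (-0.3576, -0.0931),
  (x̄ - mu_0)^T · [...] = (-3.1667)·(-0.3576) + (0.1667)·(-0.0931) = 1.1169.

Step 5 — scale by n: T² = 6 · 1.1169 = 6.7017.

T² ≈ 6.7017


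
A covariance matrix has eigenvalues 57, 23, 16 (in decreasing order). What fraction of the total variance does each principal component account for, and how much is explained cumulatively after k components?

Step 1 — total variance = trace(Sigma) = Σ λ_i = 57 + 23 + 16 = 96.

Step 2 — fraction explained by component i = λ_i / Σ λ:
  PC1: 57/96 = 0.5938
  PC2: 23/96 = 0.2396
  PC3: 16/96 = 0.1667

Step 3 — cumulative fraction after k components = (λ_1 + ... + λ_k) / Σ λ:
  k = 1: 57/96 = 0.5938
  k = 2: (57 + 23)/96 = 80/96 = 0.8333
  k = 3: (57 + 23 + 16)/96 = 96/96 = 1

Summary (fraction, with percent):

explained: PC1 0.5938 (59.38%), PC2 0.2396 (23.96%), PC3 0.1667 (16.67%);  cumulative: 0.5938, 0.8333, 1


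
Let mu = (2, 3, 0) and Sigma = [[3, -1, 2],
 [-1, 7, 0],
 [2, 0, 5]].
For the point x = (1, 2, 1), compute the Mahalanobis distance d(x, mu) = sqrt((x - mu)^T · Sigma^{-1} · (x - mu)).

Step 1 — centre the observation: (x - mu) = (-1, -1, 1).

Step 2 — invert Sigma (cofactor / det for 3×3, or solve directly):
  Sigma^{-1} = [[0.4861, 0.0694, -0.1944],
 [0.0694, 0.1528, -0.0278],
 [-0.1944, -0.0278, 0.2778]].

Step 3 — form the quadratic (x - mu)^T · Sigma^{-1} · (x - mu):
  Sigma^{-1} · (x - mu) = (-0.75, -0.25, 0.5).
  (x - mu)^T · [Sigma^{-1} · (x - mu)] = (-1)·(-0.75) + (-1)·(-0.25) + (1)·(0.5) = 1.5.

Step 4 — take square root: d = √(1.5) ≈ 1.2247.

d(x, mu) = √(1.5) ≈ 1.2247


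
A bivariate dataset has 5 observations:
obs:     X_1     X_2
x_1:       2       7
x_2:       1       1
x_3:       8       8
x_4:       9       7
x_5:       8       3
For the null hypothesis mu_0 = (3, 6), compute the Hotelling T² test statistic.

Step 1 — sample mean vector:
  mean(X_1) = (2 + 1 + 8 + 9 + 8) / 5 = 28/5 = 5.6
  mean(X_2) = (7 + 1 + 8 + 7 + 3) / 5 = 26/5 = 5.2
  x̄ = (5.6, 5.2),  deviation x̄ - mu_0 = (5.6, 5.2) - (3, 6) = (2.6, -0.8).

Step 2 — sample covariance matrix, S[i,j] = (1/(n-1)) · Σ_k (x_{k,i} - mean_i) · (x_{k,j} - mean_j), divisor n-1 = 4:
  S[X_1,X_1] = ((-3.6)·(-3.6) + (-4.6)·(-4.6) + (2.4)·(2.4) + (3.4)·(3.4) + (2.4)·(2.4)) / 4 = 57.2/4 = 14.3
  S[X_1,X_2] = ((-3.6)·(1.8) + (-4.6)·(-4.2) + (2.4)·(2.8) + (3.4)·(1.8) + (2.4)·(-2.2)) / 4 = 20.4/4 = 5.1
  S[X_2,X_2] = ((1.8)·(1.8) + (-4.2)·(-4.2) + (2.8)·(2.8) + (1.8)·(1.8) + (-2.2)·(-2.2)) / 4 = 36.8/4 = 9.2
  S = [[14.3, 5.1],
 [5.1, 9.2]].

Step 3 — invert S. det(S) = 14.3·9.2 - (5.1)² = 105.55.
  S^{-1} = (1/det) · [[d, -b], [-b, a]] = [[0.0872, -0.0483],
 [-0.0483, 0.1355]].

Step 4 — quadratic form (x̄ - mu_0)^T · S^{-1} · (x̄ - mu_0):
  S^{-1} · (x̄ - mu_0) = (0.2653, -0.234),
  (x̄ - mu_0)^T · [...] = (2.6)·(0.2653) + (-0.8)·(-0.234) = 0.8769.

Step 5 — scale by n: T² = 5 · 0.8769 = 4.3847.

T² ≈ 4.3847


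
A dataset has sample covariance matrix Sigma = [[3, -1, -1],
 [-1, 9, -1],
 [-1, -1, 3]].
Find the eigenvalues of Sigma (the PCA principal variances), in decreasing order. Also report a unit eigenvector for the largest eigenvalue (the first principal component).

Step 1 — characteristic polynomial p(λ) = det(λI - Sigma) = λ³ - tr·λ² + c_1·λ - det, where tr = trace, c_1 = sum of the principal 2×2 minors, det = det(Sigma):
  tr = 3 + 9 + 3 = 15,
  c_1 = (3·9 - (-1)²) + (3·3 - (-1)²) + (9·3 - (-1)²) = 26 + 8 + 26 = 60,
  det = 3·(9·3 - (-1)²) - (-1)·((-1)·3 - (-1)·(-1)) + (-1)·((-1)·(-1) - 9·(-1)) = 3·(26) - (-1)·(-4) + (-1)·(10) = 64.
  So p(λ) = λ³ - 15λ² + 60λ - 64.
Step 2 — look for an integer root (rational root theorem: any rational root is an integer divisor of 64). Testing λ = 4:
  p(4) = 64 - 240 + 240 - 64 = 0  ✓
  Dividing out (λ - 4): p(λ) = (λ - 4)(λ² - 11λ + 16).
Step 3 — remaining eigenvalues from the quadratic λ² - 11λ + 16 = 0:
  Δ = 11² - 4·16 = 121 - 64 = 57,  λ = (11 ± √57)/2 = (11 ± 7.5498)/2 ≈ 9.2749 or 1.7251.
  Sorted: λ_1 = 9.2749,  λ_2 = 4,  λ_3 = 1.7251  (check: sum = 15 = tr ✓).

Step 4 — unit eigenvector for λ_1 ≈ 9.2749: v spans the null space of (Sigma - λ_1 I), whose rows are
  r_1 = (-6.2749, -1, -1),  r_2 = (-1, -0.2749, -1),  r_3 = (-1, -1, -6.2749).
  v is orthogonal to every row, so take v ∝ r_1 × r_2 = ((-1)·(-1) - (-1)·(-0.2749), (-1)·(-1) - (-6.2749)·(-1), (-6.2749)·(-0.2749) - (-1)·(-1)) ≈ (0.7251, -5.2749, 0.7251).
  Let u = (0.7251, -5.2749, 0.7251).
  ||u|| = √((0.7251)² + (-5.2749)² + (0.7251)²) = √(28.8762) ≈ 5.3737,  v_1 = u/||u|| ≈ (0.1349, -0.9816, 0.1349) (||v_1|| = 1).

λ_1 = 9.2749,  λ_2 = 4,  λ_3 = 1.7251;  v_1 ≈ (0.1349, -0.9816, 0.1349)


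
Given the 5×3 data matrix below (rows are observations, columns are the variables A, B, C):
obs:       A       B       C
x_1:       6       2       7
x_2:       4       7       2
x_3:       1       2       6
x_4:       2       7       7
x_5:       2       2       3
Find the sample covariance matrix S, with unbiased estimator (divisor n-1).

Step 1 — column means:
  mean(A) = (6 + 4 + 1 + 2 + 2) / 5 = 15/5 = 3
  mean(B) = (2 + 7 + 2 + 7 + 2) / 5 = 20/5 = 4
  mean(C) = (7 + 2 + 6 + 7 + 3) / 5 = 25/5 = 5

Step 2 — sample covariance S[i,j] = (1/(n-1)) · Σ_k (x_{k,i} - mean_i) · (x_{k,j} - mean_j), with n-1 = 4.
  S[A,A] = ((3)·(3) + (1)·(1) + (-2)·(-2) + (-1)·(-1) + (-1)·(-1)) / 4 = 16/4 = 4
  S[A,B] = ((3)·(-2) + (1)·(3) + (-2)·(-2) + (-1)·(3) + (-1)·(-2)) / 4 = 0/4 = 0
  S[A,C] = ((3)·(2) + (1)·(-3) + (-2)·(1) + (-1)·(2) + (-1)·(-2)) / 4 = 1/4 = 0.25
  S[B,B] = ((-2)·(-2) + (3)·(3) + (-2)·(-2) + (3)·(3) + (-2)·(-2)) / 4 = 30/4 = 7.5
  S[B,C] = ((-2)·(2) + (3)·(-3) + (-2)·(1) + (3)·(2) + (-2)·(-2)) / 4 = -5/4 = -1.25
  S[C,C] = ((2)·(2) + (-3)·(-3) + (1)·(1) + (2)·(2) + (-2)·(-2)) / 4 = 22/4 = 5.5

S is symmetric (S[j,i] = S[i,j]). Assembling:

S = [[4, 0, 0.25],
 [0, 7.5, -1.25],
 [0.25, -1.25, 5.5]]


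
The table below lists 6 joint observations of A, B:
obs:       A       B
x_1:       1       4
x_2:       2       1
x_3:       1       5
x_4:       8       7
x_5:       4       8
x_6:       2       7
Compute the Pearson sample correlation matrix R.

Step 1 — column means:
  mean(A) = (1 + 2 + 1 + 8 + 4 + 2) / 6 = 18/6 = 3
  mean(B) = (4 + 1 + 5 + 7 + 8 + 7) / 6 = 32/6 = 5.3333

Step 2 — sample variances and covariances s[i,j] = (1/(n-1)) · Σ_k (x_{k,i} - mean_i) · (x_{k,j} - mean_j), with n-1 = 5:
  s[A,A] = ((-2)·(-2) + (-1)·(-1) + (-2)·(-2) + (5)·(5) + (1)·(1) + (-1)·(-1)) / 5 = 36/5 = 7.2
  s[A,B] = ((-2)·(-1.3333) + (-1)·(-4.3333) + (-2)·(-0.3333) + (5)·(1.6667) + (1)·(2.6667) + (-1)·(1.6667)) / 5 = 17/5 = 3.4
  s[B,B] = ((-1.3333)·(-1.3333) + (-4.3333)·(-4.3333) + (-0.3333)·(-0.3333) + (1.6667)·(1.6667) + (2.6667)·(2.6667) + (1.6667)·(1.6667)) / 5 = 33.3333/5 = 6.6667
  Sample standard deviations s_i = √(s[i,i]):
  s(A) = √(7.2) = 2.6833
  s(B) = √(6.6667) = 2.582

Step 3 — r_{ij} = s_{ij} / (s_i · s_j):
  r[A,A] = 1 (diagonal).
  r[A,B] = 3.4 / (2.6833 · 2.582) = 3.4 / 6.9282 = 0.4907
  r[B,B] = 1 (diagonal).

R is symmetric with unit diagonal. Assembling:

R = [[1, 0.4907],
 [0.4907, 1]]


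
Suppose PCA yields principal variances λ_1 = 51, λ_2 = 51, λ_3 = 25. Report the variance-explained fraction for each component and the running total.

Step 1 — total variance = trace(Sigma) = Σ λ_i = 51 + 51 + 25 = 127.

Step 2 — fraction explained by component i = λ_i / Σ λ:
  PC1: 51/127 = 0.4016
  PC2: 51/127 = 0.4016
  PC3: 25/127 = 0.1969

Step 3 — cumulative fraction after k components = (λ_1 + ... + λ_k) / Σ λ:
  k = 1: 51/127 = 0.4016
  k = 2: (51 + 51)/127 = 102/127 = 0.8031
  k = 3: (51 + 51 + 25)/127 = 127/127 = 1

Summary (fraction, with percent):

explained: PC1 0.4016 (40.16%), PC2 0.4016 (40.16%), PC3 0.1969 (19.69%);  cumulative: 0.4016, 0.8031, 1


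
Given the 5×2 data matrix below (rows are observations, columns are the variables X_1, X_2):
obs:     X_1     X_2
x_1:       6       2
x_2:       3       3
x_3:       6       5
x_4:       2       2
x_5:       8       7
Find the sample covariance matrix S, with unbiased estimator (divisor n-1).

Step 1 — column means:
  mean(X_1) = (6 + 3 + 6 + 2 + 8) / 5 = 25/5 = 5
  mean(X_2) = (2 + 3 + 5 + 2 + 7) / 5 = 19/5 = 3.8

Step 2 — sample covariance S[i,j] = (1/(n-1)) · Σ_k (x_{k,i} - mean_i) · (x_{k,j} - mean_j), with n-1 = 4.
  S[X_1,X_1] = ((1)·(1) + (-2)·(-2) + (1)·(1) + (-3)·(-3) + (3)·(3)) / 4 = 24/4 = 6
  S[X_1,X_2] = ((1)·(-1.8) + (-2)·(-0.8) + (1)·(1.2) + (-3)·(-1.8) + (3)·(3.2)) / 4 = 16/4 = 4
  S[X_2,X_2] = ((-1.8)·(-1.8) + (-0.8)·(-0.8) + (1.2)·(1.2) + (-1.8)·(-1.8) + (3.2)·(3.2)) / 4 = 18.8/4 = 4.7

S is symmetric (S[j,i] = S[i,j]). Assembling:

S = [[6, 4],
 [4, 4.7]]


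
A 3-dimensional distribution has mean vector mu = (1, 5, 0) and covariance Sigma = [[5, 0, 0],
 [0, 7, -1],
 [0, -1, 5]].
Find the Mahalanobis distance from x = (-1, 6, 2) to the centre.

Step 1 — centre the observation: (x - mu) = (-2, 1, 2).

Step 2 — invert Sigma (cofactor / det for 3×3, or solve directly):
  Sigma^{-1} = [[0.2, 0, 0],
 [0, 0.1471, 0.0294],
 [0, 0.0294, 0.2059]].

Step 3 — form the quadratic (x - mu)^T · Sigma^{-1} · (x - mu):
  Sigma^{-1} · (x - mu) = (-0.4, 0.2059, 0.4412).
  (x - mu)^T · [Sigma^{-1} · (x - mu)] = (-2)·(-0.4) + (1)·(0.2059) + (2)·(0.4412) = 1.8882.

Step 4 — take square root: d = √(1.8882) ≈ 1.3741.

d(x, mu) = √(1.8882) ≈ 1.3741


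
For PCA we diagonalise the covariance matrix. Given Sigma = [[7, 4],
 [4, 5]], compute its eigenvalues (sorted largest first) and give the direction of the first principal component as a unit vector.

Step 1 — characteristic polynomial of 2×2 Sigma:
  det(Sigma - λI) = λ² - trace · λ + det = 0.
  trace = 7 + 5 = 12, det = 7·5 - (4)² = 19.
Step 2 — discriminant:
  Δ = trace² - 4·det = 144 - 76 = 68.
Step 3 — eigenvalues:
  λ = (trace ± √Δ)/2 = (12 ± 8.2462)/2,
  λ_1 = 10.1231,  λ_2 = 1.8769.

Step 4 — unit eigenvector for λ_1: solve (Sigma - λ_1 I)v = 0. First row:
  (7 - 10.1231)·v_x + (4)·v_y = 0, i.e. (-3.1231)·v_x + (4)·v_y = 0,
  so v ∝ (b, λ_1 - a) = (4, 3.1231) = u.
  ||u|| = √((4)² + (3.1231)²) = √(25.7538) ≈ 5.0748,
  v_1 = u/||u|| ≈ (0.7882, 0.6154) (||v_1|| = 1).

λ_1 = 10.1231,  λ_2 = 1.8769;  v_1 ≈ (0.7882, 0.6154)


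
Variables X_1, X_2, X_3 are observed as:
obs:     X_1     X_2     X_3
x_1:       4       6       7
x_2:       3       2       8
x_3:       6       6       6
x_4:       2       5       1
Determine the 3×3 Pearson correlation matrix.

Step 1 — column means:
  mean(X_1) = (4 + 3 + 6 + 2) / 4 = 15/4 = 3.75
  mean(X_2) = (6 + 2 + 6 + 5) / 4 = 19/4 = 4.75
  mean(X_3) = (7 + 8 + 6 + 1) / 4 = 22/4 = 5.5

Step 2 — sample variances and covariances s[i,j] = (1/(n-1)) · Σ_k (x_{k,i} - mean_i) · (x_{k,j} - mean_j), with n-1 = 3:
  s[X_1,X_1] = ((0.25)·(0.25) + (-0.75)·(-0.75) + (2.25)·(2.25) + (-1.75)·(-1.75)) / 3 = 8.75/3 = 2.9167
  s[X_1,X_2] = ((0.25)·(1.25) + (-0.75)·(-2.75) + (2.25)·(1.25) + (-1.75)·(0.25)) / 3 = 4.75/3 = 1.5833
  s[X_1,X_3] = ((0.25)·(1.5) + (-0.75)·(2.5) + (2.25)·(0.5) + (-1.75)·(-4.5)) / 3 = 7.5/3 = 2.5
  s[X_2,X_2] = ((1.25)·(1.25) + (-2.75)·(-2.75) + (1.25)·(1.25) + (0.25)·(0.25)) / 3 = 10.75/3 = 3.5833
  s[X_2,X_3] = ((1.25)·(1.5) + (-2.75)·(2.5) + (1.25)·(0.5) + (0.25)·(-4.5)) / 3 = -5.5/3 = -1.8333
  s[X_3,X_3] = ((1.5)·(1.5) + (2.5)·(2.5) + (0.5)·(0.5) + (-4.5)·(-4.5)) / 3 = 29/3 = 9.6667
  Sample standard deviations s_i = √(s[i,i]):
  s(X_1) = √(2.9167) = 1.7078
  s(X_2) = √(3.5833) = 1.893
  s(X_3) = √(9.6667) = 3.1091

Step 3 — r_{ij} = s_{ij} / (s_i · s_j):
  r[X_1,X_1] = 1 (diagonal).
  r[X_1,X_2] = 1.5833 / (1.7078 · 1.893) = 1.5833 / 3.2329 = 0.4898
  r[X_1,X_3] = 2.5 / (1.7078 · 3.1091) = 2.5 / 5.3098 = 0.4708
  r[X_2,X_2] = 1 (diagonal).
  r[X_2,X_3] = -1.8333 / (1.893 · 3.1091) = -1.8333 / 5.8855 = -0.3115
  r[X_3,X_3] = 1 (diagonal).

R is symmetric with unit diagonal. Assembling:

R = [[1, 0.4898, 0.4708],
 [0.4898, 1, -0.3115],
 [0.4708, -0.3115, 1]]


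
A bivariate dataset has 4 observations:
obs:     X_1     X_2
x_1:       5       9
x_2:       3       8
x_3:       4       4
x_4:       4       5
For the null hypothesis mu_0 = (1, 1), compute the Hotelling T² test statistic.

Step 1 — sample mean vector:
  mean(X_1) = (5 + 3 + 4 + 4) / 4 = 16/4 = 4
  mean(X_2) = (9 + 8 + 4 + 5) / 4 = 26/4 = 6.5
  x̄ = (4, 6.5),  deviation x̄ - mu_0 = (4, 6.5) - (1, 1) = (3, 5.5).

Step 2 — sample covariance matrix, S[i,j] = (1/(n-1)) · Σ_k (x_{k,i} - mean_i) · (x_{k,j} - mean_j), divisor n-1 = 3:
  S[X_1,X_1] = ((1)·(1) + (-1)·(-1) + (0)·(0) + (0)·(0)) / 3 = 2/3 = 0.6667
  S[X_1,X_2] = ((1)·(2.5) + (-1)·(1.5) + (0)·(-2.5) + (0)·(-1.5)) / 3 = 1/3 = 0.3333
  S[X_2,X_2] = ((2.5)·(2.5) + (1.5)·(1.5) + (-2.5)·(-2.5) + (-1.5)·(-1.5)) / 3 = 17/3 = 5.6667
  S = [[0.6667, 0.3333],
 [0.3333, 5.6667]].

Step 3 — invert S. det(S) = 0.6667·5.6667 - (0.3333)² = 3.6667.
  S^{-1} = (1/det) · [[d, -b], [-b, a]] = [[1.5455, -0.0909],
 [-0.0909, 0.1818]].

Step 4 — quadratic form (x̄ - mu_0)^T · S^{-1} · (x̄ - mu_0):
  S^{-1} · (x̄ - mu_0) = (4.1364, 0.7273),
  (x̄ - mu_0)^T · [...] = (3)·(4.1364) + (5.5)·(0.7273) = 16.4091.

Step 5 — scale by n: T² = 4 · 16.4091 = 65.6364.

T² ≈ 65.6364


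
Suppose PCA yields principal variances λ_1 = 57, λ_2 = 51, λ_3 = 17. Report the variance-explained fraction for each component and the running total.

Step 1 — total variance = trace(Sigma) = Σ λ_i = 57 + 51 + 17 = 125.

Step 2 — fraction explained by component i = λ_i / Σ λ:
  PC1: 57/125 = 0.456
  PC2: 51/125 = 0.408
  PC3: 17/125 = 0.136

Step 3 — cumulative fraction after k components = (λ_1 + ... + λ_k) / Σ λ:
  k = 1: 57/125 = 0.456
  k = 2: (57 + 51)/125 = 108/125 = 0.864
  k = 3: (57 + 51 + 17)/125 = 125/125 = 1

Summary (fraction, with percent):

explained: PC1 0.456 (45.6%), PC2 0.408 (40.8%), PC3 0.136 (13.6%);  cumulative: 0.456, 0.864, 1
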